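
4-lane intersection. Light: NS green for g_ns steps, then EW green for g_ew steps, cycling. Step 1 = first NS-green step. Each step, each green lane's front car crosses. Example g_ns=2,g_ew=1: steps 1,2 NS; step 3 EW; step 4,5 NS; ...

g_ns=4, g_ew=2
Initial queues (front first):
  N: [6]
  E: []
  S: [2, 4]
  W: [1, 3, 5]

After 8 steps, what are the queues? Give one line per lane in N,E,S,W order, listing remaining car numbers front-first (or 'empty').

Step 1 [NS]: N:car6-GO,E:wait,S:car2-GO,W:wait | queues: N=0 E=0 S=1 W=3
Step 2 [NS]: N:empty,E:wait,S:car4-GO,W:wait | queues: N=0 E=0 S=0 W=3
Step 3 [NS]: N:empty,E:wait,S:empty,W:wait | queues: N=0 E=0 S=0 W=3
Step 4 [NS]: N:empty,E:wait,S:empty,W:wait | queues: N=0 E=0 S=0 W=3
Step 5 [EW]: N:wait,E:empty,S:wait,W:car1-GO | queues: N=0 E=0 S=0 W=2
Step 6 [EW]: N:wait,E:empty,S:wait,W:car3-GO | queues: N=0 E=0 S=0 W=1
Step 7 [NS]: N:empty,E:wait,S:empty,W:wait | queues: N=0 E=0 S=0 W=1
Step 8 [NS]: N:empty,E:wait,S:empty,W:wait | queues: N=0 E=0 S=0 W=1

N: empty
E: empty
S: empty
W: 5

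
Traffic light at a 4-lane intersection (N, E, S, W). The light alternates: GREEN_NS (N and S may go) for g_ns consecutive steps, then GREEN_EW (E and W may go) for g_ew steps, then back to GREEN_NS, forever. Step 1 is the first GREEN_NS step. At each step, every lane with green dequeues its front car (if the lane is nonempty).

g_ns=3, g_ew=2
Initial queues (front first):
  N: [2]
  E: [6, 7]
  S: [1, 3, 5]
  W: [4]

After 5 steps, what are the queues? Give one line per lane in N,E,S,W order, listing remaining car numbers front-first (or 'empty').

Step 1 [NS]: N:car2-GO,E:wait,S:car1-GO,W:wait | queues: N=0 E=2 S=2 W=1
Step 2 [NS]: N:empty,E:wait,S:car3-GO,W:wait | queues: N=0 E=2 S=1 W=1
Step 3 [NS]: N:empty,E:wait,S:car5-GO,W:wait | queues: N=0 E=2 S=0 W=1
Step 4 [EW]: N:wait,E:car6-GO,S:wait,W:car4-GO | queues: N=0 E=1 S=0 W=0
Step 5 [EW]: N:wait,E:car7-GO,S:wait,W:empty | queues: N=0 E=0 S=0 W=0

N: empty
E: empty
S: empty
W: empty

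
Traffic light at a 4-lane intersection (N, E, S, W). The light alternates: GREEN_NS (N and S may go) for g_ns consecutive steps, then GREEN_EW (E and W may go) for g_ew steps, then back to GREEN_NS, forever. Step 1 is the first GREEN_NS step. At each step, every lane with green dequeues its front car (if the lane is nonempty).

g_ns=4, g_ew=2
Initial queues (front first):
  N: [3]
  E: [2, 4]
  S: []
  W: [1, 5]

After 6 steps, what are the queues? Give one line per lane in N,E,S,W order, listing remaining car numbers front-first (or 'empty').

Step 1 [NS]: N:car3-GO,E:wait,S:empty,W:wait | queues: N=0 E=2 S=0 W=2
Step 2 [NS]: N:empty,E:wait,S:empty,W:wait | queues: N=0 E=2 S=0 W=2
Step 3 [NS]: N:empty,E:wait,S:empty,W:wait | queues: N=0 E=2 S=0 W=2
Step 4 [NS]: N:empty,E:wait,S:empty,W:wait | queues: N=0 E=2 S=0 W=2
Step 5 [EW]: N:wait,E:car2-GO,S:wait,W:car1-GO | queues: N=0 E=1 S=0 W=1
Step 6 [EW]: N:wait,E:car4-GO,S:wait,W:car5-GO | queues: N=0 E=0 S=0 W=0

N: empty
E: empty
S: empty
W: empty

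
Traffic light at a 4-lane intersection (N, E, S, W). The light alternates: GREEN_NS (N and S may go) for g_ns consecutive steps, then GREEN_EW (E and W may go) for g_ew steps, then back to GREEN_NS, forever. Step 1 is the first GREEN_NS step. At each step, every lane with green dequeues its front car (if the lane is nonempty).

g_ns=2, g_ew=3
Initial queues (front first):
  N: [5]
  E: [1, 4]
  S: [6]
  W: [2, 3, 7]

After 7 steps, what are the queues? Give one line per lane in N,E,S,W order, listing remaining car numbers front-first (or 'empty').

Step 1 [NS]: N:car5-GO,E:wait,S:car6-GO,W:wait | queues: N=0 E=2 S=0 W=3
Step 2 [NS]: N:empty,E:wait,S:empty,W:wait | queues: N=0 E=2 S=0 W=3
Step 3 [EW]: N:wait,E:car1-GO,S:wait,W:car2-GO | queues: N=0 E=1 S=0 W=2
Step 4 [EW]: N:wait,E:car4-GO,S:wait,W:car3-GO | queues: N=0 E=0 S=0 W=1
Step 5 [EW]: N:wait,E:empty,S:wait,W:car7-GO | queues: N=0 E=0 S=0 W=0

N: empty
E: empty
S: empty
W: empty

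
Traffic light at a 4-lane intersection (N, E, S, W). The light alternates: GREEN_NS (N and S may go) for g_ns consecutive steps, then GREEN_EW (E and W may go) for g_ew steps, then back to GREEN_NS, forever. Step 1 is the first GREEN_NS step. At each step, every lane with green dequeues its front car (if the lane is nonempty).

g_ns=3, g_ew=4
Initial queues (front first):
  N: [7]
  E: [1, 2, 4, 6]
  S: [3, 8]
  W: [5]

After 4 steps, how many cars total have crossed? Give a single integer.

Answer: 5

Derivation:
Step 1 [NS]: N:car7-GO,E:wait,S:car3-GO,W:wait | queues: N=0 E=4 S=1 W=1
Step 2 [NS]: N:empty,E:wait,S:car8-GO,W:wait | queues: N=0 E=4 S=0 W=1
Step 3 [NS]: N:empty,E:wait,S:empty,W:wait | queues: N=0 E=4 S=0 W=1
Step 4 [EW]: N:wait,E:car1-GO,S:wait,W:car5-GO | queues: N=0 E=3 S=0 W=0
Cars crossed by step 4: 5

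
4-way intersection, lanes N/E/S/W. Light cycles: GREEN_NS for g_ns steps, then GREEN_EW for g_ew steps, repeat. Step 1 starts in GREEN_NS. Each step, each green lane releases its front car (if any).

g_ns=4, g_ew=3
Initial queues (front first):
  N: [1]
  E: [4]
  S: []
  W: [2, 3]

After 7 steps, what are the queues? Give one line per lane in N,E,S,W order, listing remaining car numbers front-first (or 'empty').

Step 1 [NS]: N:car1-GO,E:wait,S:empty,W:wait | queues: N=0 E=1 S=0 W=2
Step 2 [NS]: N:empty,E:wait,S:empty,W:wait | queues: N=0 E=1 S=0 W=2
Step 3 [NS]: N:empty,E:wait,S:empty,W:wait | queues: N=0 E=1 S=0 W=2
Step 4 [NS]: N:empty,E:wait,S:empty,W:wait | queues: N=0 E=1 S=0 W=2
Step 5 [EW]: N:wait,E:car4-GO,S:wait,W:car2-GO | queues: N=0 E=0 S=0 W=1
Step 6 [EW]: N:wait,E:empty,S:wait,W:car3-GO | queues: N=0 E=0 S=0 W=0

N: empty
E: empty
S: empty
W: empty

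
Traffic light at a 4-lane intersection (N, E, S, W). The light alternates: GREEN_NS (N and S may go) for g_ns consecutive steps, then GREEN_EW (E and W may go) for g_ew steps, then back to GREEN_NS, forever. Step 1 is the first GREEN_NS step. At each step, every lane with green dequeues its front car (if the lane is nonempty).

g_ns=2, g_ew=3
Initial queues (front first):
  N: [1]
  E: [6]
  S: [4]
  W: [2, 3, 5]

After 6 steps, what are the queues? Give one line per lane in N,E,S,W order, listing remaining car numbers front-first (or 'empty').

Step 1 [NS]: N:car1-GO,E:wait,S:car4-GO,W:wait | queues: N=0 E=1 S=0 W=3
Step 2 [NS]: N:empty,E:wait,S:empty,W:wait | queues: N=0 E=1 S=0 W=3
Step 3 [EW]: N:wait,E:car6-GO,S:wait,W:car2-GO | queues: N=0 E=0 S=0 W=2
Step 4 [EW]: N:wait,E:empty,S:wait,W:car3-GO | queues: N=0 E=0 S=0 W=1
Step 5 [EW]: N:wait,E:empty,S:wait,W:car5-GO | queues: N=0 E=0 S=0 W=0

N: empty
E: empty
S: empty
W: empty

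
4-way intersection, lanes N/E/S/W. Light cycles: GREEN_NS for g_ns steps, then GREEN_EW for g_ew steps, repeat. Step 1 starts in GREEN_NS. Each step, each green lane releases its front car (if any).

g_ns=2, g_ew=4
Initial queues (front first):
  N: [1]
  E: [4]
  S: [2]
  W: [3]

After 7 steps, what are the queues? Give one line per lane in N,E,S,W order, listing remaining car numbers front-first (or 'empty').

Step 1 [NS]: N:car1-GO,E:wait,S:car2-GO,W:wait | queues: N=0 E=1 S=0 W=1
Step 2 [NS]: N:empty,E:wait,S:empty,W:wait | queues: N=0 E=1 S=0 W=1
Step 3 [EW]: N:wait,E:car4-GO,S:wait,W:car3-GO | queues: N=0 E=0 S=0 W=0

N: empty
E: empty
S: empty
W: empty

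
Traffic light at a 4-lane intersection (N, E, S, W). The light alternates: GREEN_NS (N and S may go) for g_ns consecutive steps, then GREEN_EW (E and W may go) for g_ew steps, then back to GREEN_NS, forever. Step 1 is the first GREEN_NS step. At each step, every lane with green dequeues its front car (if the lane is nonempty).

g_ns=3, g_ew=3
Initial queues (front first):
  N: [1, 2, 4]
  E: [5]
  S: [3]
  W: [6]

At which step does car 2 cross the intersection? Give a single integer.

Step 1 [NS]: N:car1-GO,E:wait,S:car3-GO,W:wait | queues: N=2 E=1 S=0 W=1
Step 2 [NS]: N:car2-GO,E:wait,S:empty,W:wait | queues: N=1 E=1 S=0 W=1
Step 3 [NS]: N:car4-GO,E:wait,S:empty,W:wait | queues: N=0 E=1 S=0 W=1
Step 4 [EW]: N:wait,E:car5-GO,S:wait,W:car6-GO | queues: N=0 E=0 S=0 W=0
Car 2 crosses at step 2

2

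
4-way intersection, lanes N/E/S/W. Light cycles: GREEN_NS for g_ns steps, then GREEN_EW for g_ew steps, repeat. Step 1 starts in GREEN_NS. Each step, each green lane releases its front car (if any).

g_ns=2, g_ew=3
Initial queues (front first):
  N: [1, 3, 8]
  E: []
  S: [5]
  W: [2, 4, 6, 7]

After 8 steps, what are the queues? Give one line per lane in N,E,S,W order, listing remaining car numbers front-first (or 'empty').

Step 1 [NS]: N:car1-GO,E:wait,S:car5-GO,W:wait | queues: N=2 E=0 S=0 W=4
Step 2 [NS]: N:car3-GO,E:wait,S:empty,W:wait | queues: N=1 E=0 S=0 W=4
Step 3 [EW]: N:wait,E:empty,S:wait,W:car2-GO | queues: N=1 E=0 S=0 W=3
Step 4 [EW]: N:wait,E:empty,S:wait,W:car4-GO | queues: N=1 E=0 S=0 W=2
Step 5 [EW]: N:wait,E:empty,S:wait,W:car6-GO | queues: N=1 E=0 S=0 W=1
Step 6 [NS]: N:car8-GO,E:wait,S:empty,W:wait | queues: N=0 E=0 S=0 W=1
Step 7 [NS]: N:empty,E:wait,S:empty,W:wait | queues: N=0 E=0 S=0 W=1
Step 8 [EW]: N:wait,E:empty,S:wait,W:car7-GO | queues: N=0 E=0 S=0 W=0

N: empty
E: empty
S: empty
W: empty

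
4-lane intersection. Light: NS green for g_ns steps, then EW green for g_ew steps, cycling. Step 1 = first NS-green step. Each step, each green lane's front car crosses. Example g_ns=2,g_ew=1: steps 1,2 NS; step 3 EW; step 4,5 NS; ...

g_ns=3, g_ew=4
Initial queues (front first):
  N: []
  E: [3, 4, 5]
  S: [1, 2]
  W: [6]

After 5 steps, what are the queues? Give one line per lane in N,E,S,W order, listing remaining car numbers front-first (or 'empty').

Step 1 [NS]: N:empty,E:wait,S:car1-GO,W:wait | queues: N=0 E=3 S=1 W=1
Step 2 [NS]: N:empty,E:wait,S:car2-GO,W:wait | queues: N=0 E=3 S=0 W=1
Step 3 [NS]: N:empty,E:wait,S:empty,W:wait | queues: N=0 E=3 S=0 W=1
Step 4 [EW]: N:wait,E:car3-GO,S:wait,W:car6-GO | queues: N=0 E=2 S=0 W=0
Step 5 [EW]: N:wait,E:car4-GO,S:wait,W:empty | queues: N=0 E=1 S=0 W=0

N: empty
E: 5
S: empty
W: empty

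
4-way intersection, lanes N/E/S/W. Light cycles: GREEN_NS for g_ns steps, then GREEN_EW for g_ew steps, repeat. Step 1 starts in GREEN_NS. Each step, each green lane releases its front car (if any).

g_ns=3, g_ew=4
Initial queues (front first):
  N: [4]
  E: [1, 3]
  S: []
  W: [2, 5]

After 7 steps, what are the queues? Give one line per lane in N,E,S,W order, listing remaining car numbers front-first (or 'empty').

Step 1 [NS]: N:car4-GO,E:wait,S:empty,W:wait | queues: N=0 E=2 S=0 W=2
Step 2 [NS]: N:empty,E:wait,S:empty,W:wait | queues: N=0 E=2 S=0 W=2
Step 3 [NS]: N:empty,E:wait,S:empty,W:wait | queues: N=0 E=2 S=0 W=2
Step 4 [EW]: N:wait,E:car1-GO,S:wait,W:car2-GO | queues: N=0 E=1 S=0 W=1
Step 5 [EW]: N:wait,E:car3-GO,S:wait,W:car5-GO | queues: N=0 E=0 S=0 W=0

N: empty
E: empty
S: empty
W: empty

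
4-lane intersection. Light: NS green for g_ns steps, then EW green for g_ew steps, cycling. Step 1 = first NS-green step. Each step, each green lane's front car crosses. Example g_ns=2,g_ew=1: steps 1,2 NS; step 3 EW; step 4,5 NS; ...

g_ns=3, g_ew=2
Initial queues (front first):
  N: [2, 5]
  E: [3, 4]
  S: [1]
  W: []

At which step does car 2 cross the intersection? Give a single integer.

Step 1 [NS]: N:car2-GO,E:wait,S:car1-GO,W:wait | queues: N=1 E=2 S=0 W=0
Step 2 [NS]: N:car5-GO,E:wait,S:empty,W:wait | queues: N=0 E=2 S=0 W=0
Step 3 [NS]: N:empty,E:wait,S:empty,W:wait | queues: N=0 E=2 S=0 W=0
Step 4 [EW]: N:wait,E:car3-GO,S:wait,W:empty | queues: N=0 E=1 S=0 W=0
Step 5 [EW]: N:wait,E:car4-GO,S:wait,W:empty | queues: N=0 E=0 S=0 W=0
Car 2 crosses at step 1

1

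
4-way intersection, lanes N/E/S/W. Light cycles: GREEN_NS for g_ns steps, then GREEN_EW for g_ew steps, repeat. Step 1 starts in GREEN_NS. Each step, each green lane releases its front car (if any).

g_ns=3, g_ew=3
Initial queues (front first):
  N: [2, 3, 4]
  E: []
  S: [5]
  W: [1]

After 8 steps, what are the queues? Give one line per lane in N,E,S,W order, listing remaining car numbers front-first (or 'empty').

Step 1 [NS]: N:car2-GO,E:wait,S:car5-GO,W:wait | queues: N=2 E=0 S=0 W=1
Step 2 [NS]: N:car3-GO,E:wait,S:empty,W:wait | queues: N=1 E=0 S=0 W=1
Step 3 [NS]: N:car4-GO,E:wait,S:empty,W:wait | queues: N=0 E=0 S=0 W=1
Step 4 [EW]: N:wait,E:empty,S:wait,W:car1-GO | queues: N=0 E=0 S=0 W=0

N: empty
E: empty
S: empty
W: empty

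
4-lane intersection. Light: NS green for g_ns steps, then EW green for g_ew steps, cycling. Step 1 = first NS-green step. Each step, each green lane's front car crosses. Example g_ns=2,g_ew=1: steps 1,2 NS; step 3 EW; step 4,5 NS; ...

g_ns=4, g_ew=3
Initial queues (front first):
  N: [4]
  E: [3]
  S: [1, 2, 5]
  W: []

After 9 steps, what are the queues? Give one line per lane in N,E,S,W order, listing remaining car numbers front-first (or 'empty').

Step 1 [NS]: N:car4-GO,E:wait,S:car1-GO,W:wait | queues: N=0 E=1 S=2 W=0
Step 2 [NS]: N:empty,E:wait,S:car2-GO,W:wait | queues: N=0 E=1 S=1 W=0
Step 3 [NS]: N:empty,E:wait,S:car5-GO,W:wait | queues: N=0 E=1 S=0 W=0
Step 4 [NS]: N:empty,E:wait,S:empty,W:wait | queues: N=0 E=1 S=0 W=0
Step 5 [EW]: N:wait,E:car3-GO,S:wait,W:empty | queues: N=0 E=0 S=0 W=0

N: empty
E: empty
S: empty
W: empty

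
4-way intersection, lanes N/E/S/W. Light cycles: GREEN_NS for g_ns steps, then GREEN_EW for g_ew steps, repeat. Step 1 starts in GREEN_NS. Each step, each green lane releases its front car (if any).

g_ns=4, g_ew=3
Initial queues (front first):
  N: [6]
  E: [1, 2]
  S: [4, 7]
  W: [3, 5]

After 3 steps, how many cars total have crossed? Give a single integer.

Step 1 [NS]: N:car6-GO,E:wait,S:car4-GO,W:wait | queues: N=0 E=2 S=1 W=2
Step 2 [NS]: N:empty,E:wait,S:car7-GO,W:wait | queues: N=0 E=2 S=0 W=2
Step 3 [NS]: N:empty,E:wait,S:empty,W:wait | queues: N=0 E=2 S=0 W=2
Cars crossed by step 3: 3

Answer: 3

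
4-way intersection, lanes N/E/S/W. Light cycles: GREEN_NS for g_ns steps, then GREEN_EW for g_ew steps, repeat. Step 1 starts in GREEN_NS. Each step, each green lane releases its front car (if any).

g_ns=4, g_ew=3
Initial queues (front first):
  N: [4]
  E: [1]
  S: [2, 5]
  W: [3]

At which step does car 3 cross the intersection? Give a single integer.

Step 1 [NS]: N:car4-GO,E:wait,S:car2-GO,W:wait | queues: N=0 E=1 S=1 W=1
Step 2 [NS]: N:empty,E:wait,S:car5-GO,W:wait | queues: N=0 E=1 S=0 W=1
Step 3 [NS]: N:empty,E:wait,S:empty,W:wait | queues: N=0 E=1 S=0 W=1
Step 4 [NS]: N:empty,E:wait,S:empty,W:wait | queues: N=0 E=1 S=0 W=1
Step 5 [EW]: N:wait,E:car1-GO,S:wait,W:car3-GO | queues: N=0 E=0 S=0 W=0
Car 3 crosses at step 5

5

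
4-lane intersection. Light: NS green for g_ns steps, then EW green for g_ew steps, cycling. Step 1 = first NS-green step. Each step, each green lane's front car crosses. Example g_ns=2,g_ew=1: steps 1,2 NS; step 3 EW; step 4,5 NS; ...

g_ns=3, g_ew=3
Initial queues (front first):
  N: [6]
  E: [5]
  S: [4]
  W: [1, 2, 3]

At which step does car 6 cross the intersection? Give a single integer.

Step 1 [NS]: N:car6-GO,E:wait,S:car4-GO,W:wait | queues: N=0 E=1 S=0 W=3
Step 2 [NS]: N:empty,E:wait,S:empty,W:wait | queues: N=0 E=1 S=0 W=3
Step 3 [NS]: N:empty,E:wait,S:empty,W:wait | queues: N=0 E=1 S=0 W=3
Step 4 [EW]: N:wait,E:car5-GO,S:wait,W:car1-GO | queues: N=0 E=0 S=0 W=2
Step 5 [EW]: N:wait,E:empty,S:wait,W:car2-GO | queues: N=0 E=0 S=0 W=1
Step 6 [EW]: N:wait,E:empty,S:wait,W:car3-GO | queues: N=0 E=0 S=0 W=0
Car 6 crosses at step 1

1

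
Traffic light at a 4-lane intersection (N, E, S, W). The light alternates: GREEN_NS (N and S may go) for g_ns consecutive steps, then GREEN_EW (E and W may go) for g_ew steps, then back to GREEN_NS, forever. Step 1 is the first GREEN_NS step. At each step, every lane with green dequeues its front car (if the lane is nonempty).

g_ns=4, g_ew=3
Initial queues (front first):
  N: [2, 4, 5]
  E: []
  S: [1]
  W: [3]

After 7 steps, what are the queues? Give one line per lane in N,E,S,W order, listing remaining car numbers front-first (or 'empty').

Step 1 [NS]: N:car2-GO,E:wait,S:car1-GO,W:wait | queues: N=2 E=0 S=0 W=1
Step 2 [NS]: N:car4-GO,E:wait,S:empty,W:wait | queues: N=1 E=0 S=0 W=1
Step 3 [NS]: N:car5-GO,E:wait,S:empty,W:wait | queues: N=0 E=0 S=0 W=1
Step 4 [NS]: N:empty,E:wait,S:empty,W:wait | queues: N=0 E=0 S=0 W=1
Step 5 [EW]: N:wait,E:empty,S:wait,W:car3-GO | queues: N=0 E=0 S=0 W=0

N: empty
E: empty
S: empty
W: empty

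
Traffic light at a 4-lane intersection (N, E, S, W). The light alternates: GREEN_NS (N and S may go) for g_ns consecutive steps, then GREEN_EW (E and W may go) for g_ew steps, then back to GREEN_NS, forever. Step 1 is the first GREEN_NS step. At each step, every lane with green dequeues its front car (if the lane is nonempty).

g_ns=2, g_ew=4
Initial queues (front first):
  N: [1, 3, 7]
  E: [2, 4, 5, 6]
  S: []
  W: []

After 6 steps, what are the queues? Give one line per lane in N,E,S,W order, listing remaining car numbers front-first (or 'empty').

Step 1 [NS]: N:car1-GO,E:wait,S:empty,W:wait | queues: N=2 E=4 S=0 W=0
Step 2 [NS]: N:car3-GO,E:wait,S:empty,W:wait | queues: N=1 E=4 S=0 W=0
Step 3 [EW]: N:wait,E:car2-GO,S:wait,W:empty | queues: N=1 E=3 S=0 W=0
Step 4 [EW]: N:wait,E:car4-GO,S:wait,W:empty | queues: N=1 E=2 S=0 W=0
Step 5 [EW]: N:wait,E:car5-GO,S:wait,W:empty | queues: N=1 E=1 S=0 W=0
Step 6 [EW]: N:wait,E:car6-GO,S:wait,W:empty | queues: N=1 E=0 S=0 W=0

N: 7
E: empty
S: empty
W: empty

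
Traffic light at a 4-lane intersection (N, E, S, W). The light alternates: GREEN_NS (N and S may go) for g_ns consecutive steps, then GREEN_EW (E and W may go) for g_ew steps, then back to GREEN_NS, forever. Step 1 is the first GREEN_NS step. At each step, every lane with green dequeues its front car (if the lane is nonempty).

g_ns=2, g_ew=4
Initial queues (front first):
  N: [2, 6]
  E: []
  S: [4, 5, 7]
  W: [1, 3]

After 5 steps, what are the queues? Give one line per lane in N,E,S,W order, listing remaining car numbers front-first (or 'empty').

Step 1 [NS]: N:car2-GO,E:wait,S:car4-GO,W:wait | queues: N=1 E=0 S=2 W=2
Step 2 [NS]: N:car6-GO,E:wait,S:car5-GO,W:wait | queues: N=0 E=0 S=1 W=2
Step 3 [EW]: N:wait,E:empty,S:wait,W:car1-GO | queues: N=0 E=0 S=1 W=1
Step 4 [EW]: N:wait,E:empty,S:wait,W:car3-GO | queues: N=0 E=0 S=1 W=0
Step 5 [EW]: N:wait,E:empty,S:wait,W:empty | queues: N=0 E=0 S=1 W=0

N: empty
E: empty
S: 7
W: empty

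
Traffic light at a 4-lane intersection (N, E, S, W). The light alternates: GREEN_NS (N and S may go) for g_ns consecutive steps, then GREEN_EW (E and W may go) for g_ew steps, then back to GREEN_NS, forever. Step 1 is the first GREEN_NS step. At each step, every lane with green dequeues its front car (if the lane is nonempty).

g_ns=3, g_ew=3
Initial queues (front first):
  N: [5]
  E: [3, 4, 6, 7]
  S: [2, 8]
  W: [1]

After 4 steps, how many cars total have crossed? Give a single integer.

Answer: 5

Derivation:
Step 1 [NS]: N:car5-GO,E:wait,S:car2-GO,W:wait | queues: N=0 E=4 S=1 W=1
Step 2 [NS]: N:empty,E:wait,S:car8-GO,W:wait | queues: N=0 E=4 S=0 W=1
Step 3 [NS]: N:empty,E:wait,S:empty,W:wait | queues: N=0 E=4 S=0 W=1
Step 4 [EW]: N:wait,E:car3-GO,S:wait,W:car1-GO | queues: N=0 E=3 S=0 W=0
Cars crossed by step 4: 5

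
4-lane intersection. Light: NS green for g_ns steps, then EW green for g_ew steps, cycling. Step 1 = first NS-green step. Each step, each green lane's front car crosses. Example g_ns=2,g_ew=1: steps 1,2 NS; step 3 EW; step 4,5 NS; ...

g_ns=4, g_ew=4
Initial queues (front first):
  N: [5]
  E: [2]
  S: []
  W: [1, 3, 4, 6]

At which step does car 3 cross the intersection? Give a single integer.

Step 1 [NS]: N:car5-GO,E:wait,S:empty,W:wait | queues: N=0 E=1 S=0 W=4
Step 2 [NS]: N:empty,E:wait,S:empty,W:wait | queues: N=0 E=1 S=0 W=4
Step 3 [NS]: N:empty,E:wait,S:empty,W:wait | queues: N=0 E=1 S=0 W=4
Step 4 [NS]: N:empty,E:wait,S:empty,W:wait | queues: N=0 E=1 S=0 W=4
Step 5 [EW]: N:wait,E:car2-GO,S:wait,W:car1-GO | queues: N=0 E=0 S=0 W=3
Step 6 [EW]: N:wait,E:empty,S:wait,W:car3-GO | queues: N=0 E=0 S=0 W=2
Step 7 [EW]: N:wait,E:empty,S:wait,W:car4-GO | queues: N=0 E=0 S=0 W=1
Step 8 [EW]: N:wait,E:empty,S:wait,W:car6-GO | queues: N=0 E=0 S=0 W=0
Car 3 crosses at step 6

6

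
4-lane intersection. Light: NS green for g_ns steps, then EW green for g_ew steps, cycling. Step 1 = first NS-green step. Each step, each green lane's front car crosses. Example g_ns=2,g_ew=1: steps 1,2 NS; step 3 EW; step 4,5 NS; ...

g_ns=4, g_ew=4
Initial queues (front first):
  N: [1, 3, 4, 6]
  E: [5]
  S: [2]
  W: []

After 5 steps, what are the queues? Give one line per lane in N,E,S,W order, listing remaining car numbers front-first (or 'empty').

Step 1 [NS]: N:car1-GO,E:wait,S:car2-GO,W:wait | queues: N=3 E=1 S=0 W=0
Step 2 [NS]: N:car3-GO,E:wait,S:empty,W:wait | queues: N=2 E=1 S=0 W=0
Step 3 [NS]: N:car4-GO,E:wait,S:empty,W:wait | queues: N=1 E=1 S=0 W=0
Step 4 [NS]: N:car6-GO,E:wait,S:empty,W:wait | queues: N=0 E=1 S=0 W=0
Step 5 [EW]: N:wait,E:car5-GO,S:wait,W:empty | queues: N=0 E=0 S=0 W=0

N: empty
E: empty
S: empty
W: empty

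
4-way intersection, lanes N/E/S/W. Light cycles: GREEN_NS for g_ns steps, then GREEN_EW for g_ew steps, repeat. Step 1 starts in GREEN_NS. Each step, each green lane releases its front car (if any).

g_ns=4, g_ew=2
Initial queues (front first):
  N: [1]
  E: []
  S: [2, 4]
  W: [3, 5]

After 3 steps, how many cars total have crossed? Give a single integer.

Step 1 [NS]: N:car1-GO,E:wait,S:car2-GO,W:wait | queues: N=0 E=0 S=1 W=2
Step 2 [NS]: N:empty,E:wait,S:car4-GO,W:wait | queues: N=0 E=0 S=0 W=2
Step 3 [NS]: N:empty,E:wait,S:empty,W:wait | queues: N=0 E=0 S=0 W=2
Cars crossed by step 3: 3

Answer: 3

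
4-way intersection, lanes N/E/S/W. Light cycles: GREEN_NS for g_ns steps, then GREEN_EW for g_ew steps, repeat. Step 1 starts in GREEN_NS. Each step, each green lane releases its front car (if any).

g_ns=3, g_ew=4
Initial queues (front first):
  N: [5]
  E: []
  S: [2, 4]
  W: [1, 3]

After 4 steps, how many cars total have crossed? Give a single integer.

Step 1 [NS]: N:car5-GO,E:wait,S:car2-GO,W:wait | queues: N=0 E=0 S=1 W=2
Step 2 [NS]: N:empty,E:wait,S:car4-GO,W:wait | queues: N=0 E=0 S=0 W=2
Step 3 [NS]: N:empty,E:wait,S:empty,W:wait | queues: N=0 E=0 S=0 W=2
Step 4 [EW]: N:wait,E:empty,S:wait,W:car1-GO | queues: N=0 E=0 S=0 W=1
Cars crossed by step 4: 4

Answer: 4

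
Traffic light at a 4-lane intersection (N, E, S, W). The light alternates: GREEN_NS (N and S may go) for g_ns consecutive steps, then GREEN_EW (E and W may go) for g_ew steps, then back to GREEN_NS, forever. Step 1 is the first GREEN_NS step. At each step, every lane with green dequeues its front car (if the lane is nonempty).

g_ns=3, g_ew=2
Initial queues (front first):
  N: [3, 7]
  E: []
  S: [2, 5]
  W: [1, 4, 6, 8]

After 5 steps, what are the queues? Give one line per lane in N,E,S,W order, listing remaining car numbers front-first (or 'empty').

Step 1 [NS]: N:car3-GO,E:wait,S:car2-GO,W:wait | queues: N=1 E=0 S=1 W=4
Step 2 [NS]: N:car7-GO,E:wait,S:car5-GO,W:wait | queues: N=0 E=0 S=0 W=4
Step 3 [NS]: N:empty,E:wait,S:empty,W:wait | queues: N=0 E=0 S=0 W=4
Step 4 [EW]: N:wait,E:empty,S:wait,W:car1-GO | queues: N=0 E=0 S=0 W=3
Step 5 [EW]: N:wait,E:empty,S:wait,W:car4-GO | queues: N=0 E=0 S=0 W=2

N: empty
E: empty
S: empty
W: 6 8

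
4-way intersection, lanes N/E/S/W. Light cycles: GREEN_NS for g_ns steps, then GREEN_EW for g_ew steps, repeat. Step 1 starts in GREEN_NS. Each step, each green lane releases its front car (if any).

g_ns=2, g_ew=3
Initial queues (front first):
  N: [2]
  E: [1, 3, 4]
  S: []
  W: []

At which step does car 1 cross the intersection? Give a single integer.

Step 1 [NS]: N:car2-GO,E:wait,S:empty,W:wait | queues: N=0 E=3 S=0 W=0
Step 2 [NS]: N:empty,E:wait,S:empty,W:wait | queues: N=0 E=3 S=0 W=0
Step 3 [EW]: N:wait,E:car1-GO,S:wait,W:empty | queues: N=0 E=2 S=0 W=0
Step 4 [EW]: N:wait,E:car3-GO,S:wait,W:empty | queues: N=0 E=1 S=0 W=0
Step 5 [EW]: N:wait,E:car4-GO,S:wait,W:empty | queues: N=0 E=0 S=0 W=0
Car 1 crosses at step 3

3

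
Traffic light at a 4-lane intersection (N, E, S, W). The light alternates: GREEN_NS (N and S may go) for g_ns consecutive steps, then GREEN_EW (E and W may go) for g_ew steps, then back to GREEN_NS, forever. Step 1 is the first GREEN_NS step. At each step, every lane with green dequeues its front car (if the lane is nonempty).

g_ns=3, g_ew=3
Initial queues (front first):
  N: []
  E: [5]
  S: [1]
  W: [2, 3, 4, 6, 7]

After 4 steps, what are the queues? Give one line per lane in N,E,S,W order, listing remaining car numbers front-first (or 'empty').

Step 1 [NS]: N:empty,E:wait,S:car1-GO,W:wait | queues: N=0 E=1 S=0 W=5
Step 2 [NS]: N:empty,E:wait,S:empty,W:wait | queues: N=0 E=1 S=0 W=5
Step 3 [NS]: N:empty,E:wait,S:empty,W:wait | queues: N=0 E=1 S=0 W=5
Step 4 [EW]: N:wait,E:car5-GO,S:wait,W:car2-GO | queues: N=0 E=0 S=0 W=4

N: empty
E: empty
S: empty
W: 3 4 6 7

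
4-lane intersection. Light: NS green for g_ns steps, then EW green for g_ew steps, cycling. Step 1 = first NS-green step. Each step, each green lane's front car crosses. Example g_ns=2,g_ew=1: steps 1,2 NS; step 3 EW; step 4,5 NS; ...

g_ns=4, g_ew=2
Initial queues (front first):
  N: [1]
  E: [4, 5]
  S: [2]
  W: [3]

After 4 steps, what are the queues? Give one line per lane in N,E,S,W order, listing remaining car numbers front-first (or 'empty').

Step 1 [NS]: N:car1-GO,E:wait,S:car2-GO,W:wait | queues: N=0 E=2 S=0 W=1
Step 2 [NS]: N:empty,E:wait,S:empty,W:wait | queues: N=0 E=2 S=0 W=1
Step 3 [NS]: N:empty,E:wait,S:empty,W:wait | queues: N=0 E=2 S=0 W=1
Step 4 [NS]: N:empty,E:wait,S:empty,W:wait | queues: N=0 E=2 S=0 W=1

N: empty
E: 4 5
S: empty
W: 3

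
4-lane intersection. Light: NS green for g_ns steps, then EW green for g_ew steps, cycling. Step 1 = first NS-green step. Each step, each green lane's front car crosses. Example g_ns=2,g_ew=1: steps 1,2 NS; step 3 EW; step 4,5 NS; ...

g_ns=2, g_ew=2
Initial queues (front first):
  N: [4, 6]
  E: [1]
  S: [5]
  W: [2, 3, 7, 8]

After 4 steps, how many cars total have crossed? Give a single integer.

Step 1 [NS]: N:car4-GO,E:wait,S:car5-GO,W:wait | queues: N=1 E=1 S=0 W=4
Step 2 [NS]: N:car6-GO,E:wait,S:empty,W:wait | queues: N=0 E=1 S=0 W=4
Step 3 [EW]: N:wait,E:car1-GO,S:wait,W:car2-GO | queues: N=0 E=0 S=0 W=3
Step 4 [EW]: N:wait,E:empty,S:wait,W:car3-GO | queues: N=0 E=0 S=0 W=2
Cars crossed by step 4: 6

Answer: 6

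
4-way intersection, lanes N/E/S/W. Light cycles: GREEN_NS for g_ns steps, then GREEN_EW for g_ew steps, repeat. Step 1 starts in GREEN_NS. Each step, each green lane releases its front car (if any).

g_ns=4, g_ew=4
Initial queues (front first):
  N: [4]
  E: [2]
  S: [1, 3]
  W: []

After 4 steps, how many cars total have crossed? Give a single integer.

Answer: 3

Derivation:
Step 1 [NS]: N:car4-GO,E:wait,S:car1-GO,W:wait | queues: N=0 E=1 S=1 W=0
Step 2 [NS]: N:empty,E:wait,S:car3-GO,W:wait | queues: N=0 E=1 S=0 W=0
Step 3 [NS]: N:empty,E:wait,S:empty,W:wait | queues: N=0 E=1 S=0 W=0
Step 4 [NS]: N:empty,E:wait,S:empty,W:wait | queues: N=0 E=1 S=0 W=0
Cars crossed by step 4: 3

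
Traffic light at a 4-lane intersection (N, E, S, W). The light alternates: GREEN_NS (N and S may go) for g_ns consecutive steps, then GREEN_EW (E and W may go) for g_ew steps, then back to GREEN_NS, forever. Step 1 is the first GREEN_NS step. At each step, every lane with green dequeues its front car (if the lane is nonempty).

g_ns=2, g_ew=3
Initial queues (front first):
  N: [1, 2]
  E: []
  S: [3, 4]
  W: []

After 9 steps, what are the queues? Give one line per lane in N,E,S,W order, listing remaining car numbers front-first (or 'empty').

Step 1 [NS]: N:car1-GO,E:wait,S:car3-GO,W:wait | queues: N=1 E=0 S=1 W=0
Step 2 [NS]: N:car2-GO,E:wait,S:car4-GO,W:wait | queues: N=0 E=0 S=0 W=0

N: empty
E: empty
S: empty
W: empty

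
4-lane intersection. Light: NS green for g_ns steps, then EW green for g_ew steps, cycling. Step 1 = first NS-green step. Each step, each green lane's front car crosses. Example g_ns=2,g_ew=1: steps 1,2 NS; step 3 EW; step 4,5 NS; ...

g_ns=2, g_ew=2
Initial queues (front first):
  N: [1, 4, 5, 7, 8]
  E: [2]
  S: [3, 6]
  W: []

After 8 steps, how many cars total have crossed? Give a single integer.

Answer: 7

Derivation:
Step 1 [NS]: N:car1-GO,E:wait,S:car3-GO,W:wait | queues: N=4 E=1 S=1 W=0
Step 2 [NS]: N:car4-GO,E:wait,S:car6-GO,W:wait | queues: N=3 E=1 S=0 W=0
Step 3 [EW]: N:wait,E:car2-GO,S:wait,W:empty | queues: N=3 E=0 S=0 W=0
Step 4 [EW]: N:wait,E:empty,S:wait,W:empty | queues: N=3 E=0 S=0 W=0
Step 5 [NS]: N:car5-GO,E:wait,S:empty,W:wait | queues: N=2 E=0 S=0 W=0
Step 6 [NS]: N:car7-GO,E:wait,S:empty,W:wait | queues: N=1 E=0 S=0 W=0
Step 7 [EW]: N:wait,E:empty,S:wait,W:empty | queues: N=1 E=0 S=0 W=0
Step 8 [EW]: N:wait,E:empty,S:wait,W:empty | queues: N=1 E=0 S=0 W=0
Cars crossed by step 8: 7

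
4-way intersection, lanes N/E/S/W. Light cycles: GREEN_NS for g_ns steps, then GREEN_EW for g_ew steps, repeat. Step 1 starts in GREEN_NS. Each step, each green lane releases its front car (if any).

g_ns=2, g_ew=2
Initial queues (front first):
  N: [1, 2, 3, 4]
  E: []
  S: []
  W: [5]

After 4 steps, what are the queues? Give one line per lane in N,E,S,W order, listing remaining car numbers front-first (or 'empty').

Step 1 [NS]: N:car1-GO,E:wait,S:empty,W:wait | queues: N=3 E=0 S=0 W=1
Step 2 [NS]: N:car2-GO,E:wait,S:empty,W:wait | queues: N=2 E=0 S=0 W=1
Step 3 [EW]: N:wait,E:empty,S:wait,W:car5-GO | queues: N=2 E=0 S=0 W=0
Step 4 [EW]: N:wait,E:empty,S:wait,W:empty | queues: N=2 E=0 S=0 W=0

N: 3 4
E: empty
S: empty
W: empty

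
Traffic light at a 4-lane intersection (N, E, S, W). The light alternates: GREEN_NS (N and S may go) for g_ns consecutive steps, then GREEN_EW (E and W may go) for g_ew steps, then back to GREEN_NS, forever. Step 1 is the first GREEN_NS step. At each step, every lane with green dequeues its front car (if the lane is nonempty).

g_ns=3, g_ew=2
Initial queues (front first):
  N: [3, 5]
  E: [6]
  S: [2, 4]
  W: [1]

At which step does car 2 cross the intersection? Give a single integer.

Step 1 [NS]: N:car3-GO,E:wait,S:car2-GO,W:wait | queues: N=1 E=1 S=1 W=1
Step 2 [NS]: N:car5-GO,E:wait,S:car4-GO,W:wait | queues: N=0 E=1 S=0 W=1
Step 3 [NS]: N:empty,E:wait,S:empty,W:wait | queues: N=0 E=1 S=0 W=1
Step 4 [EW]: N:wait,E:car6-GO,S:wait,W:car1-GO | queues: N=0 E=0 S=0 W=0
Car 2 crosses at step 1

1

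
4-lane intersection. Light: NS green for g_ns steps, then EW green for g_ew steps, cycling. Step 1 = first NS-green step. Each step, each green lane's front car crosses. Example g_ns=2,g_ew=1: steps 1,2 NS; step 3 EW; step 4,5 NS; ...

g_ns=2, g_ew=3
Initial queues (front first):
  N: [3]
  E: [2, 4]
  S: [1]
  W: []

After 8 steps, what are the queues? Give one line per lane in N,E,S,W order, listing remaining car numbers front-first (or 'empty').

Step 1 [NS]: N:car3-GO,E:wait,S:car1-GO,W:wait | queues: N=0 E=2 S=0 W=0
Step 2 [NS]: N:empty,E:wait,S:empty,W:wait | queues: N=0 E=2 S=0 W=0
Step 3 [EW]: N:wait,E:car2-GO,S:wait,W:empty | queues: N=0 E=1 S=0 W=0
Step 4 [EW]: N:wait,E:car4-GO,S:wait,W:empty | queues: N=0 E=0 S=0 W=0

N: empty
E: empty
S: empty
W: empty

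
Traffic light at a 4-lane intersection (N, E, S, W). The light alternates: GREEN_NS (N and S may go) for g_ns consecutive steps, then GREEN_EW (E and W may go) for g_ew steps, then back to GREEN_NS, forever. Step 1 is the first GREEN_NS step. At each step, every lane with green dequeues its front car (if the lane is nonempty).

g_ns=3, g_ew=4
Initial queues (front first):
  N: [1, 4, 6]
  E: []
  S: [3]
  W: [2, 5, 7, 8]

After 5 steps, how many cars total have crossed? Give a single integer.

Step 1 [NS]: N:car1-GO,E:wait,S:car3-GO,W:wait | queues: N=2 E=0 S=0 W=4
Step 2 [NS]: N:car4-GO,E:wait,S:empty,W:wait | queues: N=1 E=0 S=0 W=4
Step 3 [NS]: N:car6-GO,E:wait,S:empty,W:wait | queues: N=0 E=0 S=0 W=4
Step 4 [EW]: N:wait,E:empty,S:wait,W:car2-GO | queues: N=0 E=0 S=0 W=3
Step 5 [EW]: N:wait,E:empty,S:wait,W:car5-GO | queues: N=0 E=0 S=0 W=2
Cars crossed by step 5: 6

Answer: 6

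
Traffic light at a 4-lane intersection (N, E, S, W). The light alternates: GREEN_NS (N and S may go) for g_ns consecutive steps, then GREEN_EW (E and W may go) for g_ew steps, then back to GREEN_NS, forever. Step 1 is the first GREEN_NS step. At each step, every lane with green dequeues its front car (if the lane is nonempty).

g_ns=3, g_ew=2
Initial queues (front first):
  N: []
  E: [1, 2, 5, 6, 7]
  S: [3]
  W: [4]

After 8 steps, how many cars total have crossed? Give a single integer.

Step 1 [NS]: N:empty,E:wait,S:car3-GO,W:wait | queues: N=0 E=5 S=0 W=1
Step 2 [NS]: N:empty,E:wait,S:empty,W:wait | queues: N=0 E=5 S=0 W=1
Step 3 [NS]: N:empty,E:wait,S:empty,W:wait | queues: N=0 E=5 S=0 W=1
Step 4 [EW]: N:wait,E:car1-GO,S:wait,W:car4-GO | queues: N=0 E=4 S=0 W=0
Step 5 [EW]: N:wait,E:car2-GO,S:wait,W:empty | queues: N=0 E=3 S=0 W=0
Step 6 [NS]: N:empty,E:wait,S:empty,W:wait | queues: N=0 E=3 S=0 W=0
Step 7 [NS]: N:empty,E:wait,S:empty,W:wait | queues: N=0 E=3 S=0 W=0
Step 8 [NS]: N:empty,E:wait,S:empty,W:wait | queues: N=0 E=3 S=0 W=0
Cars crossed by step 8: 4

Answer: 4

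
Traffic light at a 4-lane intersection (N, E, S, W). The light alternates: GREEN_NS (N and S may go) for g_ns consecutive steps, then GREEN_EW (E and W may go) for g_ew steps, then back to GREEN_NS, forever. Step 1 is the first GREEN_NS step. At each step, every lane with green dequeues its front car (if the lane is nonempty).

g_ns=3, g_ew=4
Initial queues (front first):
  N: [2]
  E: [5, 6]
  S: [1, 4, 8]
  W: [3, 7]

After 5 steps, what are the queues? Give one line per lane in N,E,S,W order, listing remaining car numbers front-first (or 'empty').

Step 1 [NS]: N:car2-GO,E:wait,S:car1-GO,W:wait | queues: N=0 E=2 S=2 W=2
Step 2 [NS]: N:empty,E:wait,S:car4-GO,W:wait | queues: N=0 E=2 S=1 W=2
Step 3 [NS]: N:empty,E:wait,S:car8-GO,W:wait | queues: N=0 E=2 S=0 W=2
Step 4 [EW]: N:wait,E:car5-GO,S:wait,W:car3-GO | queues: N=0 E=1 S=0 W=1
Step 5 [EW]: N:wait,E:car6-GO,S:wait,W:car7-GO | queues: N=0 E=0 S=0 W=0

N: empty
E: empty
S: empty
W: empty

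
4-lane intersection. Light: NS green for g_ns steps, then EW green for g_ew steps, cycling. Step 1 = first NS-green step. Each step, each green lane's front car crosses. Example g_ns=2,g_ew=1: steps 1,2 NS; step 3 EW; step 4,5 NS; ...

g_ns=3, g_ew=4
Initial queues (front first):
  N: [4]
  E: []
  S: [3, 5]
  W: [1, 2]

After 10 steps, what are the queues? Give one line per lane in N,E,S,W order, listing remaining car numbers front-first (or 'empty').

Step 1 [NS]: N:car4-GO,E:wait,S:car3-GO,W:wait | queues: N=0 E=0 S=1 W=2
Step 2 [NS]: N:empty,E:wait,S:car5-GO,W:wait | queues: N=0 E=0 S=0 W=2
Step 3 [NS]: N:empty,E:wait,S:empty,W:wait | queues: N=0 E=0 S=0 W=2
Step 4 [EW]: N:wait,E:empty,S:wait,W:car1-GO | queues: N=0 E=0 S=0 W=1
Step 5 [EW]: N:wait,E:empty,S:wait,W:car2-GO | queues: N=0 E=0 S=0 W=0

N: empty
E: empty
S: empty
W: empty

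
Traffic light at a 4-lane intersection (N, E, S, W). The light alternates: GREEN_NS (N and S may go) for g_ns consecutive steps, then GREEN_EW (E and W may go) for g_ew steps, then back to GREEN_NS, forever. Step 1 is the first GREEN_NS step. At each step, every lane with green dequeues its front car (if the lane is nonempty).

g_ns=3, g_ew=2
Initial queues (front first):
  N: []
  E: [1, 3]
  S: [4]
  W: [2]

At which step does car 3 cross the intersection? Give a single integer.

Step 1 [NS]: N:empty,E:wait,S:car4-GO,W:wait | queues: N=0 E=2 S=0 W=1
Step 2 [NS]: N:empty,E:wait,S:empty,W:wait | queues: N=0 E=2 S=0 W=1
Step 3 [NS]: N:empty,E:wait,S:empty,W:wait | queues: N=0 E=2 S=0 W=1
Step 4 [EW]: N:wait,E:car1-GO,S:wait,W:car2-GO | queues: N=0 E=1 S=0 W=0
Step 5 [EW]: N:wait,E:car3-GO,S:wait,W:empty | queues: N=0 E=0 S=0 W=0
Car 3 crosses at step 5

5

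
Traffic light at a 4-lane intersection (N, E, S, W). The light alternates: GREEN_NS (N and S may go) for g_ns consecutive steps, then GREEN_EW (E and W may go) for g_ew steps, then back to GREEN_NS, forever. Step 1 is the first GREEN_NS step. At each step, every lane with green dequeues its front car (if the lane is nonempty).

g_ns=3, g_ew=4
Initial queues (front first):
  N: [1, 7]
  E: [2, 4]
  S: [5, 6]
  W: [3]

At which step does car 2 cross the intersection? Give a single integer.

Step 1 [NS]: N:car1-GO,E:wait,S:car5-GO,W:wait | queues: N=1 E=2 S=1 W=1
Step 2 [NS]: N:car7-GO,E:wait,S:car6-GO,W:wait | queues: N=0 E=2 S=0 W=1
Step 3 [NS]: N:empty,E:wait,S:empty,W:wait | queues: N=0 E=2 S=0 W=1
Step 4 [EW]: N:wait,E:car2-GO,S:wait,W:car3-GO | queues: N=0 E=1 S=0 W=0
Step 5 [EW]: N:wait,E:car4-GO,S:wait,W:empty | queues: N=0 E=0 S=0 W=0
Car 2 crosses at step 4

4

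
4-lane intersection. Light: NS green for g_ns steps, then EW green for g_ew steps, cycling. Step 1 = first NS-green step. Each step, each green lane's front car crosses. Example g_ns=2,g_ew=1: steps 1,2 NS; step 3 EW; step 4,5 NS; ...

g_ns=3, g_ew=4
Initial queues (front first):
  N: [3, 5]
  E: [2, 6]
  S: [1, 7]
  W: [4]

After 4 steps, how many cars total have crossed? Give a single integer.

Answer: 6

Derivation:
Step 1 [NS]: N:car3-GO,E:wait,S:car1-GO,W:wait | queues: N=1 E=2 S=1 W=1
Step 2 [NS]: N:car5-GO,E:wait,S:car7-GO,W:wait | queues: N=0 E=2 S=0 W=1
Step 3 [NS]: N:empty,E:wait,S:empty,W:wait | queues: N=0 E=2 S=0 W=1
Step 4 [EW]: N:wait,E:car2-GO,S:wait,W:car4-GO | queues: N=0 E=1 S=0 W=0
Cars crossed by step 4: 6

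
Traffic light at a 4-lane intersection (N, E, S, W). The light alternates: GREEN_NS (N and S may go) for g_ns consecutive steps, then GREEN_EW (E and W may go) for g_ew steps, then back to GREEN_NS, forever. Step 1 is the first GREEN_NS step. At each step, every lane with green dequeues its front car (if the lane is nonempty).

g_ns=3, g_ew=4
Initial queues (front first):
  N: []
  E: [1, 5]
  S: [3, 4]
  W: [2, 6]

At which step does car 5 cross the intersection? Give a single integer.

Step 1 [NS]: N:empty,E:wait,S:car3-GO,W:wait | queues: N=0 E=2 S=1 W=2
Step 2 [NS]: N:empty,E:wait,S:car4-GO,W:wait | queues: N=0 E=2 S=0 W=2
Step 3 [NS]: N:empty,E:wait,S:empty,W:wait | queues: N=0 E=2 S=0 W=2
Step 4 [EW]: N:wait,E:car1-GO,S:wait,W:car2-GO | queues: N=0 E=1 S=0 W=1
Step 5 [EW]: N:wait,E:car5-GO,S:wait,W:car6-GO | queues: N=0 E=0 S=0 W=0
Car 5 crosses at step 5

5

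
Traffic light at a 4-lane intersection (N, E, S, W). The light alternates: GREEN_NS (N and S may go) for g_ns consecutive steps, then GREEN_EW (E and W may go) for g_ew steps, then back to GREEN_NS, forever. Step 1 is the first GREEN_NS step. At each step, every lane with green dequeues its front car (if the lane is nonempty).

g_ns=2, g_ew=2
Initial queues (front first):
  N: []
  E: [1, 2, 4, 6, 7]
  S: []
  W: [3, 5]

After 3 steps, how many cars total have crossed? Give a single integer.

Answer: 2

Derivation:
Step 1 [NS]: N:empty,E:wait,S:empty,W:wait | queues: N=0 E=5 S=0 W=2
Step 2 [NS]: N:empty,E:wait,S:empty,W:wait | queues: N=0 E=5 S=0 W=2
Step 3 [EW]: N:wait,E:car1-GO,S:wait,W:car3-GO | queues: N=0 E=4 S=0 W=1
Cars crossed by step 3: 2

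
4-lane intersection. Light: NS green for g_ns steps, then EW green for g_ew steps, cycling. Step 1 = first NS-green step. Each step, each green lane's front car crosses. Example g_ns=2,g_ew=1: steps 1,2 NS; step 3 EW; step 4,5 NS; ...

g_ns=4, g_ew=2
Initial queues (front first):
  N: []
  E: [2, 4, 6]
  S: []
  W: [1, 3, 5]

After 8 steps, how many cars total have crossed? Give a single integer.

Answer: 4

Derivation:
Step 1 [NS]: N:empty,E:wait,S:empty,W:wait | queues: N=0 E=3 S=0 W=3
Step 2 [NS]: N:empty,E:wait,S:empty,W:wait | queues: N=0 E=3 S=0 W=3
Step 3 [NS]: N:empty,E:wait,S:empty,W:wait | queues: N=0 E=3 S=0 W=3
Step 4 [NS]: N:empty,E:wait,S:empty,W:wait | queues: N=0 E=3 S=0 W=3
Step 5 [EW]: N:wait,E:car2-GO,S:wait,W:car1-GO | queues: N=0 E=2 S=0 W=2
Step 6 [EW]: N:wait,E:car4-GO,S:wait,W:car3-GO | queues: N=0 E=1 S=0 W=1
Step 7 [NS]: N:empty,E:wait,S:empty,W:wait | queues: N=0 E=1 S=0 W=1
Step 8 [NS]: N:empty,E:wait,S:empty,W:wait | queues: N=0 E=1 S=0 W=1
Cars crossed by step 8: 4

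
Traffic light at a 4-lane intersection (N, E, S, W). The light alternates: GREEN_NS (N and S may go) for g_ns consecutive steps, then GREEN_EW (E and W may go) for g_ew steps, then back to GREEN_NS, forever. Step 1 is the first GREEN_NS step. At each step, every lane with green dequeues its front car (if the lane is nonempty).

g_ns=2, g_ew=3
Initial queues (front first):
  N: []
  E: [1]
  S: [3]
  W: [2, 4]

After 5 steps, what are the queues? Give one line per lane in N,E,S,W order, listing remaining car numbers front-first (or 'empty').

Step 1 [NS]: N:empty,E:wait,S:car3-GO,W:wait | queues: N=0 E=1 S=0 W=2
Step 2 [NS]: N:empty,E:wait,S:empty,W:wait | queues: N=0 E=1 S=0 W=2
Step 3 [EW]: N:wait,E:car1-GO,S:wait,W:car2-GO | queues: N=0 E=0 S=0 W=1
Step 4 [EW]: N:wait,E:empty,S:wait,W:car4-GO | queues: N=0 E=0 S=0 W=0

N: empty
E: empty
S: empty
W: empty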